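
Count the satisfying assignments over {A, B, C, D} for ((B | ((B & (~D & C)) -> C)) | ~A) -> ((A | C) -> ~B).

Initial set: {T (((B | ((B & (~D & C)) -> C)) | ~A) -> ((A | C) -> ~B))}.
T (((B | ((B & (~D & C)) -> C)) | ~A) -> ((A | C) -> ~B)): β-rule — branch into F ((B | ((B & (~D & C)) -> C)) | ~A)  //  T ((A | C) -> ~B).
  branch 1 (add F ((B | ((B & (~D & C)) -> C)) | ~A)):
    F ((B | ((B & (~D & C)) -> C)) | ~A): α-rule — add F (B | ((B & (~D & C)) -> C)), F ~A.
    F (B | ((B & (~D & C)) -> C)): α-rule — add F B, F ((B & (~D & C)) -> C).
    F ((B & (~D & C)) -> C): α-rule — add T (B & (~D & C)), F C.
    T (B & (~D & C)): α-rule — add T B, T (~D & C).
    × closes — contains both B and ~B.
  branch 2 (add T ((A | C) -> ~B)):
    T ((A | C) -> ~B): β-rule — branch into F (A | C)  //  T ~B.
      branch 2.1 (add F (A | C)):
        F (A | C): α-rule — add F A, F C.
        ○ open, literals {A=F, C=F}.
      branch 2.2 (add T ~B):
        ○ open, literals {B=F}.
1 branch closed, 2 open.
Each open branch fixes some atoms; the unmentioned ones are free. Counting distinct full assignments: branch {A=F, C=F} (B, D) contributes 4 new; branch {B=F} (A, C, D) contributes 6 new. Total: 10.

10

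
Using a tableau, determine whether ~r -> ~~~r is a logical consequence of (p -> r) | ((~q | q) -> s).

Yes

Initial set: {T ((p -> r) | ((~q | q) -> s)); F (~r -> ~~~r)}.
F (~r -> ~~~r): α-rule — add T ~r, F ~~~r.
F ~~~r: drop double negation, giving F ~r.
× closes — contains both r and ~r.
All 1 branch closes.
Every branch closed, so the premises entail the conclusion.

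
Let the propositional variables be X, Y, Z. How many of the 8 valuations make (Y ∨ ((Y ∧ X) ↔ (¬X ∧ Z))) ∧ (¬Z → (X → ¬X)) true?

5

Initial set: {((Y ∨ ((Y ∧ X) ↔ (¬X ∧ Z))) ∧ (¬Z → (X → ¬X)))}.
((Y ∨ ((Y ∧ X) ↔ (¬X ∧ Z))) ∧ (¬Z → (X → ¬X))): α-rule — add (Y ∨ ((Y ∧ X) ↔ (¬X ∧ Z))), (¬Z → (X → ¬X)).
(Y ∨ ((Y ∧ X) ↔ (¬X ∧ Z))): β-rule — branch into Y  //  ((Y ∧ X) ↔ (¬X ∧ Z)).
  branch 1 (add Y):
    (¬Z → (X → ¬X)): β-rule — branch into ¬¬Z  //  (X → ¬X).
      branch 1.1 (add ¬¬Z):
        ○ open, literals {Y=1, Z=1}.
      branch 1.2 (add (X → ¬X)):
        (X → ¬X): β-rule — branch into ¬X  //  ¬X.
          branch 1.2.1 (add ¬X):
            ○ open, literals {X=0, Y=1}.
          branch 1.2.2 (add ¬X):
            ○ open, literals {X=0, Y=1}.
  branch 2 (add ((Y ∧ X) ↔ (¬X ∧ Z))):
    (¬Z → (X → ¬X)): β-rule — branch into ¬¬Z  //  (X → ¬X).
      branch 2.1 (add ¬¬Z):
        ((Y ∧ X) ↔ (¬X ∧ Z)): β-rule — branch into (Y ∧ X), (¬X ∧ Z)  //  ¬(Y ∧ X), ¬(¬X ∧ Z).
          branch 2.1.1 (add (Y ∧ X), (¬X ∧ Z)):
            (Y ∧ X): α-rule — add Y, X.
            (¬X ∧ Z): α-rule — add ¬X, Z.
            × closes — contains both X and ¬X.
          branch 2.1.2 (add ¬(Y ∧ X), ¬(¬X ∧ Z)):
            ¬(Y ∧ X): β-rule — branch into ¬Y  //  ¬X.
              branch 2.1.2.1 (add ¬Y):
                ¬(¬X ∧ Z): β-rule — branch into ¬¬X  //  ¬Z.
                  branch 2.1.2.1.1 (add ¬¬X):
                    ○ open, literals {X=1, Y=0, Z=1}.
                  branch 2.1.2.1.2 (add ¬Z):
                    × closes — contains both Z and ¬Z.
              branch 2.1.2.2 (add ¬X):
                ¬(¬X ∧ Z): β-rule — branch into ¬¬X  //  ¬Z.
                  branch 2.1.2.2.1 (add ¬¬X):
                    × closes — contains both X and ¬X.
                  branch 2.1.2.2.2 (add ¬Z):
                    × closes — contains both Z and ¬Z.
      branch 2.2 (add (X → ¬X)):
        ((Y ∧ X) ↔ (¬X ∧ Z)): β-rule — branch into (Y ∧ X), (¬X ∧ Z)  //  ¬(Y ∧ X), ¬(¬X ∧ Z).
          branch 2.2.1 (add (Y ∧ X), (¬X ∧ Z)):
            (Y ∧ X): α-rule — add Y, X.
            (¬X ∧ Z): α-rule — add ¬X, Z.
            × closes — contains both X and ¬X.
          branch 2.2.2 (add ¬(Y ∧ X), ¬(¬X ∧ Z)):
            (X → ¬X): β-rule — branch into ¬X  //  ¬X.
              branch 2.2.2.1 (add ¬X):
                ¬(Y ∧ X): β-rule — branch into ¬Y  //  ¬X.
                  branch 2.2.2.1.1 (add ¬Y):
                    ¬(¬X ∧ Z): β-rule — branch into ¬¬X  //  ¬Z.
                      branch 2.2.2.1.1.1 (add ¬¬X):
                        × closes — contains both X and ¬X.
                      branch 2.2.2.1.1.2 (add ¬Z):
                        ○ open, literals {X=0, Y=0, Z=0}.
                  branch 2.2.2.1.2 (add ¬X):
                    ¬(¬X ∧ Z): β-rule — branch into ¬¬X  //  ¬Z.
                      branch 2.2.2.1.2.1 (add ¬¬X):
                        × closes — contains both X and ¬X.
                      branch 2.2.2.1.2.2 (add ¬Z):
                        ○ open, literals {X=0, Z=0}.
              branch 2.2.2.2 (add ¬X):
                ¬(Y ∧ X): β-rule — branch into ¬Y  //  ¬X.
                  branch 2.2.2.2.1 (add ¬Y):
                    ¬(¬X ∧ Z): β-rule — branch into ¬¬X  //  ¬Z.
                      branch 2.2.2.2.1.1 (add ¬¬X):
                        × closes — contains both X and ¬X.
                      branch 2.2.2.2.1.2 (add ¬Z):
                        ○ open, literals {X=0, Y=0, Z=0}.
                  branch 2.2.2.2.2 (add ¬X):
                    ¬(¬X ∧ Z): β-rule — branch into ¬¬X  //  ¬Z.
                      branch 2.2.2.2.2.1 (add ¬¬X):
                        × closes — contains both X and ¬X.
                      branch 2.2.2.2.2.2 (add ¬Z):
                        ○ open, literals {X=0, Z=0}.
9 branches closed, 8 open.
Each open branch fixes some atoms; the unmentioned ones are free. Counting distinct full assignments: branch {Y=1, Z=1} (X) contributes 2 new; branch {X=0, Y=1} (Z) contributes 1 new; branch {X=0, Y=1} (Z) contributes 0 new; branch {X=1, Y=0, Z=1} (none free) contributes 1 new; branch {X=0, Y=0, Z=0} (none free) contributes 1 new; branch {X=0, Z=0} (Y) contributes 0 new; branch {X=0, Y=0, Z=0} (none free) contributes 0 new; branch {X=0, Z=0} (Y) contributes 0 new. Total: 5.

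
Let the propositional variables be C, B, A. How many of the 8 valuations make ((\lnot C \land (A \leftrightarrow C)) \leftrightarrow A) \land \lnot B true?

Initial set: {(((\lnot C \land (A \leftrightarrow C)) \leftrightarrow A) \land \lnot B)}.
(((\lnot C \land (A \leftrightarrow C)) \leftrightarrow A) \land \lnot B): α-rule — add ((\lnot C \land (A \leftrightarrow C)) \leftrightarrow A), \lnot B.
((\lnot C \land (A \leftrightarrow C)) \leftrightarrow A): β-rule — branch into (\lnot C \land (A \leftrightarrow C)), A  //  \lnot (\lnot C \land (A \leftrightarrow C)), \lnot A.
  branch 1 (add (\lnot C \land (A \leftrightarrow C)), A):
    (\lnot C \land (A \leftrightarrow C)): α-rule — add \lnot C, (A \leftrightarrow C).
    (A \leftrightarrow C): β-rule — branch into A, C  //  \lnot A, \lnot C.
      branch 1.1 (add A, C):
        × closes — contains both C and \lnot C.
      branch 1.2 (add \lnot A, \lnot C):
        × closes — contains both A and \lnot A.
  branch 2 (add \lnot (\lnot C \land (A \leftrightarrow C)), \lnot A):
    \lnot (\lnot C \land (A \leftrightarrow C)): β-rule — branch into \lnot \lnot C  //  \lnot (A \leftrightarrow C).
      branch 2.1 (add \lnot \lnot C):
        ○ open, literals {A=0, B=0, C=1}.
      branch 2.2 (add \lnot (A \leftrightarrow C)):
        \lnot (A \leftrightarrow C): β-rule — branch into A, \lnot C  //  \lnot A, C.
          branch 2.2.1 (add A, \lnot C):
            × closes — contains both A and \lnot A.
          branch 2.2.2 (add \lnot A, C):
            ○ open, literals {A=0, B=0, C=1}.
3 branches closed, 2 open.
Each open branch fixes some atoms; the unmentioned ones are free. Counting distinct full assignments: branch {A=0, B=0, C=1} (none free) contributes 1 new; branch {A=0, B=0, C=1} (none free) contributes 0 new. Total: 1.

1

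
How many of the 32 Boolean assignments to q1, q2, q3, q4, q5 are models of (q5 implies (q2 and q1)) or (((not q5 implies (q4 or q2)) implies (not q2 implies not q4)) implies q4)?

Initial set: {((q5 implies (q2 and q1)) or (((not q5 implies (q4 or q2)) implies (not q2 implies not q4)) implies q4))}.
((q5 implies (q2 and q1)) or (((not q5 implies (q4 or q2)) implies (not q2 implies not q4)) implies q4)): β-rule — branch into (q5 implies (q2 and q1))  //  (((not q5 implies (q4 or q2)) implies (not q2 implies not q4)) implies q4).
  branch 1 (add (q5 implies (q2 and q1))):
    (q5 implies (q2 and q1)): β-rule — branch into not q5  //  (q2 and q1).
      branch 1.1 (add not q5):
        ○ open, literals {q5=false}.
      branch 1.2 (add (q2 and q1)):
        (q2 and q1): α-rule — add q2, q1.
        ○ open, literals {q1=true, q2=true}.
  branch 2 (add (((not q5 implies (q4 or q2)) implies (not q2 implies not q4)) implies q4)):
    (((not q5 implies (q4 or q2)) implies (not q2 implies not q4)) implies q4): β-rule — branch into not ((not q5 implies (q4 or q2)) implies (not q2 implies not q4))  //  q4.
      branch 2.1 (add not ((not q5 implies (q4 or q2)) implies (not q2 implies not q4))):
        not ((not q5 implies (q4 or q2)) implies (not q2 implies not q4)): α-rule — add (not q5 implies (q4 or q2)), not (not q2 implies not q4).
        not (not q2 implies not q4): α-rule — add not q2, not not q4.
        (not q5 implies (q4 or q2)): β-rule — branch into not not q5  //  (q4 or q2).
          branch 2.1.1 (add not not q5):
            ○ open, literals {q2=false, q4=true, q5=true}.
          branch 2.1.2 (add (q4 or q2)):
            (q4 or q2): β-rule — branch into q4  //  q2.
              branch 2.1.2.1 (add q4):
                ○ open, literals {q2=false, q4=true}.
              branch 2.1.2.2 (add q2):
                × closes — contains both q2 and not q2.
      branch 2.2 (add q4):
        ○ open, literals {q4=true}.
1 branch closed, 5 open.
Each open branch fixes some atoms; the unmentioned ones are free. Counting distinct full assignments: branch {q5=false} (q1, q2, q3, q4) contributes 16 new; branch {q1=true, q2=true} (q3, q4, q5) contributes 4 new; branch {q2=false, q4=true, q5=true} (q1, q3) contributes 4 new; branch {q2=false, q4=true} (q1, q3, q5) contributes 0 new; branch {q4=true} (q1, q2, q3, q5) contributes 2 new. Total: 26.

26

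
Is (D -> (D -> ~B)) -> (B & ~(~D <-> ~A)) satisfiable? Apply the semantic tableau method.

Satisfiable

Initial set: {((D -> (D -> ~B)) -> (B & ~(~D <-> ~A)))}.
((D -> (D -> ~B)) -> (B & ~(~D <-> ~A))): β-rule — branch into ~(D -> (D -> ~B))  //  (B & ~(~D <-> ~A)).
  branch 1 (add ~(D -> (D -> ~B))):
    ~(D -> (D -> ~B)): α-rule — add D, ~(D -> ~B).
    ~(D -> ~B): α-rule — add D, ~~B.
    ○ open, literals {B=T, D=T}.
  branch 2 (add (B & ~(~D <-> ~A))):
    (B & ~(~D <-> ~A)): α-rule — add B, ~(~D <-> ~A).
    ~(~D <-> ~A): β-rule — branch into ~D, ~~A  //  ~~D, ~A.
      branch 2.1 (add ~D, ~~A):
        ○ open, literals {A=T, B=T, D=F}.
      branch 2.2 (add ~~D, ~A):
        ○ open, literals {A=F, B=T, D=T}.
0 branches closed, 3 open.
An open branch gives a satisfying assignment: B=T, D=T.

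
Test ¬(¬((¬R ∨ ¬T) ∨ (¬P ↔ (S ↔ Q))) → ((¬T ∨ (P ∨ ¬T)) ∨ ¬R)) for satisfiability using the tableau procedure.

Initial set: {T ¬(¬((¬R ∨ ¬T) ∨ (¬P ↔ (S ↔ Q))) → ((¬T ∨ (P ∨ ¬T)) ∨ ¬R))}.
T ¬(¬((¬R ∨ ¬T) ∨ (¬P ↔ (S ↔ Q))) → ((¬T ∨ (P ∨ ¬T)) ∨ ¬R)): α-rule — add T ¬((¬R ∨ ¬T) ∨ (¬P ↔ (S ↔ Q))), F ((¬T ∨ (P ∨ ¬T)) ∨ ¬R).
T ¬((¬R ∨ ¬T) ∨ (¬P ↔ (S ↔ Q))): α-rule — add F (¬R ∨ ¬T), F (¬P ↔ (S ↔ Q)).
F ((¬T ∨ (P ∨ ¬T)) ∨ ¬R): α-rule — add F (¬T ∨ (P ∨ ¬T)), F ¬R.
F (¬R ∨ ¬T): α-rule — add F ¬R, F ¬T.
F (¬T ∨ (P ∨ ¬T)): α-rule — add F ¬T, F (P ∨ ¬T).
F (P ∨ ¬T): α-rule — add F P, F ¬T.
F (¬P ↔ (S ↔ Q)): β-rule — branch into T ¬P, F (S ↔ Q)  //  F ¬P, T (S ↔ Q).
  branch 1 (add T ¬P, F (S ↔ Q)):
    F (S ↔ Q): β-rule — branch into T S, F Q  //  F S, T Q.
      branch 1.1 (add T S, F Q):
        ○ open, literals {P=0, Q=0, R=1, S=1, T=1}.
      branch 1.2 (add F S, T Q):
        ○ open, literals {P=0, Q=1, R=1, S=0, T=1}.
  branch 2 (add F ¬P, T (S ↔ Q)):
    × closes — contains both P and ¬P.
1 branch closed, 2 open.
An open branch gives a satisfying assignment: P=0, Q=0, R=1, S=1, T=1.

Satisfiable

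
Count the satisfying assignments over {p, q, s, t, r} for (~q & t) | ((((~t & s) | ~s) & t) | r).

22

Initial set: {((~q & t) | ((((~t & s) | ~s) & t) | r))}.
((~q & t) | ((((~t & s) | ~s) & t) | r)): β-rule — branch into (~q & t)  //  ((((~t & s) | ~s) & t) | r).
  branch 1 (add (~q & t)):
    (~q & t): α-rule — add ~q, t.
    ○ open, literals {q=0, t=1}.
  branch 2 (add ((((~t & s) | ~s) & t) | r)):
    ((((~t & s) | ~s) & t) | r): β-rule — branch into (((~t & s) | ~s) & t)  //  r.
      branch 2.1 (add (((~t & s) | ~s) & t)):
        (((~t & s) | ~s) & t): α-rule — add ((~t & s) | ~s), t.
        ((~t & s) | ~s): β-rule — branch into (~t & s)  //  ~s.
          branch 2.1.1 (add (~t & s)):
            (~t & s): α-rule — add ~t, s.
            × closes — contains both t and ~t.
          branch 2.1.2 (add ~s):
            ○ open, literals {s=0, t=1}.
      branch 2.2 (add r):
        ○ open, literals {r=1}.
1 branch closed, 3 open.
Each open branch fixes some atoms; the unmentioned ones are free. Counting distinct full assignments: branch {q=0, t=1} (p, s, r) contributes 8 new; branch {s=0, t=1} (p, q, r) contributes 4 new; branch {r=1} (p, q, s, t) contributes 10 new. Total: 22.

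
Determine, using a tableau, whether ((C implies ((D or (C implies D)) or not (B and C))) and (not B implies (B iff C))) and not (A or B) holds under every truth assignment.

Assume the negation and expand:
Initial set: {F (((C implies ((D or (C implies D)) or not (B and C))) and (not B implies (B iff C))) and not (A or B))}.
F (((C implies ((D or (C implies D)) or not (B and C))) and (not B implies (B iff C))) and not (A or B)): β-rule — branch into F ((C implies ((D or (C implies D)) or not (B and C))) and (not B implies (B iff C)))  //  F not (A or B).
  branch 1 (add F ((C implies ((D or (C implies D)) or not (B and C))) and (not B implies (B iff C)))):
    F ((C implies ((D or (C implies D)) or not (B and C))) and (not B implies (B iff C))): β-rule — branch into F (C implies ((D or (C implies D)) or not (B and C)))  //  F (not B implies (B iff C)).
      branch 1.1 (add F (C implies ((D or (C implies D)) or not (B and C)))):
        F (C implies ((D or (C implies D)) or not (B and C))): α-rule — add T C, F ((D or (C implies D)) or not (B and C)).
        F ((D or (C implies D)) or not (B and C)): α-rule — add F (D or (C implies D)), F not (B and C).
        F (D or (C implies D)): α-rule — add F D, F (C implies D).
        F not (B and C): α-rule — add T B, T C.
        F (C implies D): α-rule — add T C, F D.
        ○ open, literals {B=true, C=true, D=false}.
      branch 1.2 (add F (not B implies (B iff C))):
        F (not B implies (B iff C)): α-rule — add T not B, F (B iff C).
        F (B iff C): β-rule — branch into T B, F C  //  F B, T C.
          branch 1.2.1 (add T B, F C):
            × closes — contains both B and not B.
          branch 1.2.2 (add F B, T C):
            ○ open, literals {B=false, C=true}.
  branch 2 (add F not (A or B)):
    F not (A or B): β-rule — branch into T A  //  T B.
      branch 2.1 (add T A):
        ○ open, literals {A=true}.
      branch 2.2 (add T B):
        ○ open, literals {B=true}.
1 branch closed, 4 open.
An open branch gives a countermodel: B=true, C=true, D=false (unmentioned atoms arbitrary); under it the original formula is false.

Not valid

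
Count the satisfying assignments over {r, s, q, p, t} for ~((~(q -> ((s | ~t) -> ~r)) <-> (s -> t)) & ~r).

28

Initial set: {~((~(q -> ((s | ~t) -> ~r)) <-> (s -> t)) & ~r)}.
~((~(q -> ((s | ~t) -> ~r)) <-> (s -> t)) & ~r): β-rule — branch into ~(~(q -> ((s | ~t) -> ~r)) <-> (s -> t))  //  ~~r.
  branch 1 (add ~(~(q -> ((s | ~t) -> ~r)) <-> (s -> t))):
    ~(~(q -> ((s | ~t) -> ~r)) <-> (s -> t)): β-rule — branch into ~(q -> ((s | ~t) -> ~r)), ~(s -> t)  //  ~~(q -> ((s | ~t) -> ~r)), (s -> t).
      branch 1.1 (add ~(q -> ((s | ~t) -> ~r)), ~(s -> t)):
        ~(q -> ((s | ~t) -> ~r)): α-rule — add q, ~((s | ~t) -> ~r).
        ~(s -> t): α-rule — add s, ~t.
        ~((s | ~t) -> ~r): α-rule — add (s | ~t), ~~r.
        (s | ~t): β-rule — branch into s  //  ~t.
          branch 1.1.1 (add s):
            ○ open, literals {q=1, r=1, s=1, t=0}.
          branch 1.1.2 (add ~t):
            ○ open, literals {q=1, r=1, s=1, t=0}.
      branch 1.2 (add ~~(q -> ((s | ~t) -> ~r)), (s -> t)):
        ~~(q -> ((s | ~t) -> ~r)): β-rule — branch into ~q  //  ((s | ~t) -> ~r).
          branch 1.2.1 (add ~q):
            (s -> t): β-rule — branch into ~s  //  t.
              branch 1.2.1.1 (add ~s):
                ○ open, literals {q=0, s=0}.
              branch 1.2.1.2 (add t):
                ○ open, literals {q=0, t=1}.
          branch 1.2.2 (add ((s | ~t) -> ~r)):
            (s -> t): β-rule — branch into ~s  //  t.
              branch 1.2.2.1 (add ~s):
                ((s | ~t) -> ~r): β-rule — branch into ~(s | ~t)  //  ~r.
                  branch 1.2.2.1.1 (add ~(s | ~t)):
                    ~(s | ~t): α-rule — add ~s, ~~t.
                    ○ open, literals {s=0, t=1}.
                  branch 1.2.2.1.2 (add ~r):
                    ○ open, literals {r=0, s=0}.
              branch 1.2.2.2 (add t):
                ((s | ~t) -> ~r): β-rule — branch into ~(s | ~t)  //  ~r.
                  branch 1.2.2.2.1 (add ~(s | ~t)):
                    ~(s | ~t): α-rule — add ~s, ~~t.
                    ○ open, literals {s=0, t=1}.
                  branch 1.2.2.2.2 (add ~r):
                    ○ open, literals {r=0, t=1}.
  branch 2 (add ~~r):
    ○ open, literals {r=1}.
0 branches closed, 9 open.
Each open branch fixes some atoms; the unmentioned ones are free. Counting distinct full assignments: branch {q=1, r=1, s=1, t=0} (p) contributes 2 new; branch {q=1, r=1, s=1, t=0} (p) contributes 0 new; branch {q=0, s=0} (r, p, t) contributes 8 new; branch {q=0, t=1} (r, s, p) contributes 4 new; branch {s=0, t=1} (r, q, p) contributes 4 new; branch {r=0, s=0} (q, p, t) contributes 2 new; branch {s=0, t=1} (r, q, p) contributes 0 new; branch {r=0, t=1} (s, q, p) contributes 2 new; branch {r=1} (s, q, p, t) contributes 6 new. Total: 28.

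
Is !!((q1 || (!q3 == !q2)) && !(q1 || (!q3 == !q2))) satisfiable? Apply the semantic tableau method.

Initial set: {!!((q1 || (!q3 == !q2)) && !(q1 || (!q3 == !q2)))}.
!!((q1 || (!q3 == !q2)) && !(q1 || (!q3 == !q2))): drop double negation, giving ((q1 || (!q3 == !q2)) && !(q1 || (!q3 == !q2))).
((q1 || (!q3 == !q2)) && !(q1 || (!q3 == !q2))): α-rule — add (q1 || (!q3 == !q2)), !(q1 || (!q3 == !q2)).
!(q1 || (!q3 == !q2)): α-rule — add !q1, !(!q3 == !q2).
(q1 || (!q3 == !q2)): β-rule — branch into q1  //  (!q3 == !q2).
  branch 1 (add q1):
    × closes — contains both q1 and !q1.
  branch 2 (add (!q3 == !q2)):
    !(!q3 == !q2): β-rule — branch into !q3, !!q2  //  !!q3, !q2.
      branch 2.1 (add !q3, !!q2):
        (!q3 == !q2): β-rule — branch into !q3, !q2  //  !!q3, !!q2.
          branch 2.1.1 (add !q3, !q2):
            × closes — contains both q2 and !q2.
          branch 2.1.2 (add !!q3, !!q2):
            × closes — contains both q3 and !q3.
      branch 2.2 (add !!q3, !q2):
        (!q3 == !q2): β-rule — branch into !q3, !q2  //  !!q3, !!q2.
          branch 2.2.1 (add !q3, !q2):
            × closes — contains both q3 and !q3.
          branch 2.2.2 (add !!q3, !!q2):
            × closes — contains both q2 and !q2.
All 5 branches close.
Every branch closed; the formula is unsatisfiable.

Unsatisfiable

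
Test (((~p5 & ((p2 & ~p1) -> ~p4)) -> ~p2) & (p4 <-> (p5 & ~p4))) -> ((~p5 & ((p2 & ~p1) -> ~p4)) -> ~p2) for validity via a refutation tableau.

Valid

Assume the negation and expand:
Initial set: {~((((~p5 & ((p2 & ~p1) -> ~p4)) -> ~p2) & (p4 <-> (p5 & ~p4))) -> ((~p5 & ((p2 & ~p1) -> ~p4)) -> ~p2))}.
~((((~p5 & ((p2 & ~p1) -> ~p4)) -> ~p2) & (p4 <-> (p5 & ~p4))) -> ((~p5 & ((p2 & ~p1) -> ~p4)) -> ~p2)): α-rule — add (((~p5 & ((p2 & ~p1) -> ~p4)) -> ~p2) & (p4 <-> (p5 & ~p4))), ~((~p5 & ((p2 & ~p1) -> ~p4)) -> ~p2).
(((~p5 & ((p2 & ~p1) -> ~p4)) -> ~p2) & (p4 <-> (p5 & ~p4))): α-rule — add ((~p5 & ((p2 & ~p1) -> ~p4)) -> ~p2), (p4 <-> (p5 & ~p4)).
~((~p5 & ((p2 & ~p1) -> ~p4)) -> ~p2): α-rule — add (~p5 & ((p2 & ~p1) -> ~p4)), ~~p2.
(~p5 & ((p2 & ~p1) -> ~p4)): α-rule — add ~p5, ((p2 & ~p1) -> ~p4).
((~p5 & ((p2 & ~p1) -> ~p4)) -> ~p2): β-rule — branch into ~(~p5 & ((p2 & ~p1) -> ~p4))  //  ~p2.
  branch 1 (add ~(~p5 & ((p2 & ~p1) -> ~p4))):
    (p4 <-> (p5 & ~p4)): β-rule — branch into p4, (p5 & ~p4)  //  ~p4, ~(p5 & ~p4).
      branch 1.1 (add p4, (p5 & ~p4)):
        (p5 & ~p4): α-rule — add p5, ~p4.
        × closes — contains both p5 and ~p5.
      branch 1.2 (add ~p4, ~(p5 & ~p4)):
        ((p2 & ~p1) -> ~p4): β-rule — branch into ~(p2 & ~p1)  //  ~p4.
          branch 1.2.1 (add ~(p2 & ~p1)):
            ~(~p5 & ((p2 & ~p1) -> ~p4)): β-rule — branch into ~~p5  //  ~((p2 & ~p1) -> ~p4).
              branch 1.2.1.1 (add ~~p5):
                × closes — contains both p5 and ~p5.
              branch 1.2.1.2 (add ~((p2 & ~p1) -> ~p4)):
                ~((p2 & ~p1) -> ~p4): α-rule — add (p2 & ~p1), ~~p4.
                × closes — contains both p4 and ~p4.
          branch 1.2.2 (add ~p4):
            ~(~p5 & ((p2 & ~p1) -> ~p4)): β-rule — branch into ~~p5  //  ~((p2 & ~p1) -> ~p4).
              branch 1.2.2.1 (add ~~p5):
                × closes — contains both p5 and ~p5.
              branch 1.2.2.2 (add ~((p2 & ~p1) -> ~p4)):
                ~((p2 & ~p1) -> ~p4): α-rule — add (p2 & ~p1), ~~p4.
                × closes — contains both p4 and ~p4.
  branch 2 (add ~p2):
    × closes — contains both p2 and ~p2.
All 6 branches close.
Every branch closed, so the negation is unsatisfiable and the formula is valid.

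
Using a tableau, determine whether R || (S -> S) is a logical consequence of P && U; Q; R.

Yes

Initial set: {T (P && U); T Q; T R; F (R || (S -> S))}.
T (P && U): α-rule — add T P, T U.
F (R || (S -> S)): α-rule — add F R, F (S -> S).
× closes — contains both R and !R.
All 1 branch closes.
Every branch closed, so the premises entail the conclusion.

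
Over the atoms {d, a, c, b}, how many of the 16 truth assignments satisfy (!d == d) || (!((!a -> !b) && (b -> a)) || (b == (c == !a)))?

Initial set: {T ((!d == d) || (!((!a -> !b) && (b -> a)) || (b == (c == !a))))}.
T ((!d == d) || (!((!a -> !b) && (b -> a)) || (b == (c == !a)))): β-rule — branch into T (!d == d)  //  T (!((!a -> !b) && (b -> a)) || (b == (c == !a))).
  branch 1 (add T (!d == d)):
    T (!d == d): β-rule — branch into T !d, T d  //  F !d, F d.
      branch 1.1 (add T !d, T d):
        × closes — contains both d and !d.
      branch 1.2 (add F !d, F d):
        × closes — contains both d and !d.
  branch 2 (add T (!((!a -> !b) && (b -> a)) || (b == (c == !a)))):
    T (!((!a -> !b) && (b -> a)) || (b == (c == !a))): β-rule — branch into T !((!a -> !b) && (b -> a))  //  T (b == (c == !a)).
      branch 2.1 (add T !((!a -> !b) && (b -> a))):
        T !((!a -> !b) && (b -> a)): β-rule — branch into F (!a -> !b)  //  F (b -> a).
          branch 2.1.1 (add F (!a -> !b)):
            F (!a -> !b): α-rule — add T !a, F !b.
            ○ open, literals {a=false, b=true}.
          branch 2.1.2 (add F (b -> a)):
            F (b -> a): α-rule — add T b, F a.
            ○ open, literals {a=false, b=true}.
      branch 2.2 (add T (b == (c == !a))):
        T (b == (c == !a)): β-rule — branch into T b, T (c == !a)  //  F b, F (c == !a).
          branch 2.2.1 (add T b, T (c == !a)):
            T (c == !a): β-rule — branch into T c, T !a  //  F c, F !a.
              branch 2.2.1.1 (add T c, T !a):
                ○ open, literals {a=false, b=true, c=true}.
              branch 2.2.1.2 (add F c, F !a):
                ○ open, literals {a=true, b=true, c=false}.
          branch 2.2.2 (add F b, F (c == !a)):
            F (c == !a): β-rule — branch into T c, F !a  //  F c, T !a.
              branch 2.2.2.1 (add T c, F !a):
                ○ open, literals {a=true, b=false, c=true}.
              branch 2.2.2.2 (add F c, T !a):
                ○ open, literals {a=false, b=false, c=false}.
2 branches closed, 6 open.
Each open branch fixes some atoms; the unmentioned ones are free. Counting distinct full assignments: branch {a=false, b=true} (d, c) contributes 4 new; branch {a=false, b=true} (d, c) contributes 0 new; branch {a=false, b=true, c=true} (d) contributes 0 new; branch {a=true, b=true, c=false} (d) contributes 2 new; branch {a=true, b=false, c=true} (d) contributes 2 new; branch {a=false, b=false, c=false} (d) contributes 2 new. Total: 10.

10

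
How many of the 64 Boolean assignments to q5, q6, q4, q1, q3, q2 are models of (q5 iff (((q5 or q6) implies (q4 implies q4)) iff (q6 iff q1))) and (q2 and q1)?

Initial set: {((q5 iff (((q5 or q6) implies (q4 implies q4)) iff (q6 iff q1))) and (q2 and q1))}.
((q5 iff (((q5 or q6) implies (q4 implies q4)) iff (q6 iff q1))) and (q2 and q1)): α-rule — add (q5 iff (((q5 or q6) implies (q4 implies q4)) iff (q6 iff q1))), (q2 and q1).
(q2 and q1): α-rule — add q2, q1.
(q5 iff (((q5 or q6) implies (q4 implies q4)) iff (q6 iff q1))): β-rule — branch into q5, (((q5 or q6) implies (q4 implies q4)) iff (q6 iff q1))  //  not q5, not (((q5 or q6) implies (q4 implies q4)) iff (q6 iff q1)).
  branch 1 (add q5, (((q5 or q6) implies (q4 implies q4)) iff (q6 iff q1))):
    (((q5 or q6) implies (q4 implies q4)) iff (q6 iff q1)): β-rule — branch into ((q5 or q6) implies (q4 implies q4)), (q6 iff q1)  //  not ((q5 or q6) implies (q4 implies q4)), not (q6 iff q1).
      branch 1.1 (add ((q5 or q6) implies (q4 implies q4)), (q6 iff q1)):
        ((q5 or q6) implies (q4 implies q4)): β-rule — branch into not (q5 or q6)  //  (q4 implies q4).
          branch 1.1.1 (add not (q5 or q6)):
            not (q5 or q6): α-rule — add not q5, not q6.
            × closes — contains both q5 and not q5.
          branch 1.1.2 (add (q4 implies q4)):
            (q6 iff q1): β-rule — branch into q6, q1  //  not q6, not q1.
              branch 1.1.2.1 (add q6, q1):
                (q4 implies q4): β-rule — branch into not q4  //  q4.
                  branch 1.1.2.1.1 (add not q4):
                    ○ open, literals {q1=1, q2=1, q4=0, q5=1, q6=1}.
                  branch 1.1.2.1.2 (add q4):
                    ○ open, literals {q1=1, q2=1, q4=1, q5=1, q6=1}.
              branch 1.1.2.2 (add not q6, not q1):
                × closes — contains both q1 and not q1.
      branch 1.2 (add not ((q5 or q6) implies (q4 implies q4)), not (q6 iff q1)):
        not ((q5 or q6) implies (q4 implies q4)): α-rule — add (q5 or q6), not (q4 implies q4).
        not (q4 implies q4): α-rule — add q4, not q4.
        × closes — contains both q4 and not q4.
  branch 2 (add not q5, not (((q5 or q6) implies (q4 implies q4)) iff (q6 iff q1))):
    not (((q5 or q6) implies (q4 implies q4)) iff (q6 iff q1)): β-rule — branch into ((q5 or q6) implies (q4 implies q4)), not (q6 iff q1)  //  not ((q5 or q6) implies (q4 implies q4)), (q6 iff q1).
      branch 2.1 (add ((q5 or q6) implies (q4 implies q4)), not (q6 iff q1)):
        ((q5 or q6) implies (q4 implies q4)): β-rule — branch into not (q5 or q6)  //  (q4 implies q4).
          branch 2.1.1 (add not (q5 or q6)):
            not (q5 or q6): α-rule — add not q5, not q6.
            not (q6 iff q1): β-rule — branch into q6, not q1  //  not q6, q1.
              branch 2.1.1.1 (add q6, not q1):
                × closes — contains both q6 and not q6.
              branch 2.1.1.2 (add not q6, q1):
                ○ open, literals {q1=1, q2=1, q5=0, q6=0}.
          branch 2.1.2 (add (q4 implies q4)):
            not (q6 iff q1): β-rule — branch into q6, not q1  //  not q6, q1.
              branch 2.1.2.1 (add q6, not q1):
                × closes — contains both q1 and not q1.
              branch 2.1.2.2 (add not q6, q1):
                (q4 implies q4): β-rule — branch into not q4  //  q4.
                  branch 2.1.2.2.1 (add not q4):
                    ○ open, literals {q1=1, q2=1, q4=0, q5=0, q6=0}.
                  branch 2.1.2.2.2 (add q4):
                    ○ open, literals {q1=1, q2=1, q4=1, q5=0, q6=0}.
      branch 2.2 (add not ((q5 or q6) implies (q4 implies q4)), (q6 iff q1)):
        not ((q5 or q6) implies (q4 implies q4)): α-rule — add (q5 or q6), not (q4 implies q4).
        not (q4 implies q4): α-rule — add q4, not q4.
        × closes — contains both q4 and not q4.
6 branches closed, 5 open.
Each open branch fixes some atoms; the unmentioned ones are free. Counting distinct full assignments: branch {q1=1, q2=1, q4=0, q5=1, q6=1} (q3) contributes 2 new; branch {q1=1, q2=1, q4=1, q5=1, q6=1} (q3) contributes 2 new; branch {q1=1, q2=1, q5=0, q6=0} (q4, q3) contributes 4 new; branch {q1=1, q2=1, q4=0, q5=0, q6=0} (q3) contributes 0 new; branch {q1=1, q2=1, q4=1, q5=0, q6=0} (q3) contributes 0 new. Total: 8.

8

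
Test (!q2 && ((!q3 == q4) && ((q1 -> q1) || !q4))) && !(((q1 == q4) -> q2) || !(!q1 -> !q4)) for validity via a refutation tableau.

Not valid

Assume the negation and expand:
Initial set: {!((!q2 && ((!q3 == q4) && ((q1 -> q1) || !q4))) && !(((q1 == q4) -> q2) || !(!q1 -> !q4)))}.
!((!q2 && ((!q3 == q4) && ((q1 -> q1) || !q4))) && !(((q1 == q4) -> q2) || !(!q1 -> !q4))): β-rule — branch into !(!q2 && ((!q3 == q4) && ((q1 -> q1) || !q4)))  //  !!(((q1 == q4) -> q2) || !(!q1 -> !q4)).
  branch 1 (add !(!q2 && ((!q3 == q4) && ((q1 -> q1) || !q4)))):
    !(!q2 && ((!q3 == q4) && ((q1 -> q1) || !q4))): β-rule — branch into !!q2  //  !((!q3 == q4) && ((q1 -> q1) || !q4)).
      branch 1.1 (add !!q2):
        ○ open, literals {q2=T}.
      branch 1.2 (add !((!q3 == q4) && ((q1 -> q1) || !q4))):
        !((!q3 == q4) && ((q1 -> q1) || !q4)): β-rule — branch into !(!q3 == q4)  //  !((q1 -> q1) || !q4).
          branch 1.2.1 (add !(!q3 == q4)):
            !(!q3 == q4): β-rule — branch into !q3, !q4  //  !!q3, q4.
              branch 1.2.1.1 (add !q3, !q4):
                ○ open, literals {q3=F, q4=F}.
              branch 1.2.1.2 (add !!q3, q4):
                ○ open, literals {q3=T, q4=T}.
          branch 1.2.2 (add !((q1 -> q1) || !q4)):
            !((q1 -> q1) || !q4): α-rule — add !(q1 -> q1), !!q4.
            !(q1 -> q1): α-rule — add q1, !q1.
            × closes — contains both q1 and !q1.
  branch 2 (add !!(((q1 == q4) -> q2) || !(!q1 -> !q4))):
    !!(((q1 == q4) -> q2) || !(!q1 -> !q4)): β-rule — branch into ((q1 == q4) -> q2)  //  !(!q1 -> !q4).
      branch 2.1 (add ((q1 == q4) -> q2)):
        ((q1 == q4) -> q2): β-rule — branch into !(q1 == q4)  //  q2.
          branch 2.1.1 (add !(q1 == q4)):
            !(q1 == q4): β-rule — branch into q1, !q4  //  !q1, q4.
              branch 2.1.1.1 (add q1, !q4):
                ○ open, literals {q1=T, q4=F}.
              branch 2.1.1.2 (add !q1, q4):
                ○ open, literals {q1=F, q4=T}.
          branch 2.1.2 (add q2):
            ○ open, literals {q2=T}.
      branch 2.2 (add !(!q1 -> !q4)):
        !(!q1 -> !q4): α-rule — add !q1, !!q4.
        ○ open, literals {q1=F, q4=T}.
1 branch closed, 7 open.
An open branch gives a countermodel: q2=T (unmentioned atoms arbitrary); under it the original formula is false.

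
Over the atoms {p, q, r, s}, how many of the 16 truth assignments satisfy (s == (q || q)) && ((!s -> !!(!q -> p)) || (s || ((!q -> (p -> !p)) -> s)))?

6

Initial set: {((s == (q || q)) && ((!s -> !!(!q -> p)) || (s || ((!q -> (p -> !p)) -> s))))}.
((s == (q || q)) && ((!s -> !!(!q -> p)) || (s || ((!q -> (p -> !p)) -> s)))): α-rule — add (s == (q || q)), ((!s -> !!(!q -> p)) || (s || ((!q -> (p -> !p)) -> s))).
(s == (q || q)): β-rule — branch into s, (q || q)  //  !s, !(q || q).
  branch 1 (add s, (q || q)):
    ((!s -> !!(!q -> p)) || (s || ((!q -> (p -> !p)) -> s))): β-rule — branch into (!s -> !!(!q -> p))  //  (s || ((!q -> (p -> !p)) -> s)).
      branch 1.1 (add (!s -> !!(!q -> p))):
        (q || q): β-rule — branch into q  //  q.
          branch 1.1.1 (add q):
            (!s -> !!(!q -> p)): β-rule — branch into !!s  //  !!(!q -> p).
              branch 1.1.1.1 (add !!s):
                ○ open, literals {q=1, s=1}.
              branch 1.1.1.2 (add !!(!q -> p)):
                !!(!q -> p): drop double negation, giving (!q -> p).
                (!q -> p): β-rule — branch into !!q  //  p.
                  branch 1.1.1.2.1 (add !!q):
                    ○ open, literals {q=1, s=1}.
                  branch 1.1.1.2.2 (add p):
                    ○ open, literals {p=1, q=1, s=1}.
          branch 1.1.2 (add q):
            (!s -> !!(!q -> p)): β-rule — branch into !!s  //  !!(!q -> p).
              branch 1.1.2.1 (add !!s):
                ○ open, literals {q=1, s=1}.
              branch 1.1.2.2 (add !!(!q -> p)):
                !!(!q -> p): drop double negation, giving (!q -> p).
                (!q -> p): β-rule — branch into !!q  //  p.
                  branch 1.1.2.2.1 (add !!q):
                    ○ open, literals {q=1, s=1}.
                  branch 1.1.2.2.2 (add p):
                    ○ open, literals {p=1, q=1, s=1}.
      branch 1.2 (add (s || ((!q -> (p -> !p)) -> s))):
        (q || q): β-rule — branch into q  //  q.
          branch 1.2.1 (add q):
            (s || ((!q -> (p -> !p)) -> s)): β-rule — branch into s  //  ((!q -> (p -> !p)) -> s).
              branch 1.2.1.1 (add s):
                ○ open, literals {q=1, s=1}.
              branch 1.2.1.2 (add ((!q -> (p -> !p)) -> s)):
                ((!q -> (p -> !p)) -> s): β-rule — branch into !(!q -> (p -> !p))  //  s.
                  branch 1.2.1.2.1 (add !(!q -> (p -> !p))):
                    !(!q -> (p -> !p)): α-rule — add !q, !(p -> !p).
                    × closes — contains both q and !q.
                  branch 1.2.1.2.2 (add s):
                    ○ open, literals {q=1, s=1}.
          branch 1.2.2 (add q):
            (s || ((!q -> (p -> !p)) -> s)): β-rule — branch into s  //  ((!q -> (p -> !p)) -> s).
              branch 1.2.2.1 (add s):
                ○ open, literals {q=1, s=1}.
              branch 1.2.2.2 (add ((!q -> (p -> !p)) -> s)):
                ((!q -> (p -> !p)) -> s): β-rule — branch into !(!q -> (p -> !p))  //  s.
                  branch 1.2.2.2.1 (add !(!q -> (p -> !p))):
                    !(!q -> (p -> !p)): α-rule — add !q, !(p -> !p).
                    × closes — contains both q and !q.
                  branch 1.2.2.2.2 (add s):
                    ○ open, literals {q=1, s=1}.
  branch 2 (add !s, !(q || q)):
    !(q || q): α-rule — add !q, !q.
    ((!s -> !!(!q -> p)) || (s || ((!q -> (p -> !p)) -> s))): β-rule — branch into (!s -> !!(!q -> p))  //  (s || ((!q -> (p -> !p)) -> s)).
      branch 2.1 (add (!s -> !!(!q -> p))):
        (!s -> !!(!q -> p)): β-rule — branch into !!s  //  !!(!q -> p).
          branch 2.1.1 (add !!s):
            × closes — contains both s and !s.
          branch 2.1.2 (add !!(!q -> p)):
            !!(!q -> p): drop double negation, giving (!q -> p).
            (!q -> p): β-rule — branch into !!q  //  p.
              branch 2.1.2.1 (add !!q):
                × closes — contains both q and !q.
              branch 2.1.2.2 (add p):
                ○ open, literals {p=1, q=0, s=0}.
      branch 2.2 (add (s || ((!q -> (p -> !p)) -> s))):
        (s || ((!q -> (p -> !p)) -> s)): β-rule — branch into s  //  ((!q -> (p -> !p)) -> s).
          branch 2.2.1 (add s):
            × closes — contains both s and !s.
          branch 2.2.2 (add ((!q -> (p -> !p)) -> s)):
            ((!q -> (p -> !p)) -> s): β-rule — branch into !(!q -> (p -> !p))  //  s.
              branch 2.2.2.1 (add !(!q -> (p -> !p))):
                !(!q -> (p -> !p)): α-rule — add !q, !(p -> !p).
                !(p -> !p): α-rule — add p, !!p.
                ○ open, literals {p=1, q=0, s=0}.
              branch 2.2.2.2 (add s):
                × closes — contains both s and !s.
6 branches closed, 12 open.
Each open branch fixes some atoms; the unmentioned ones are free. Counting distinct full assignments: branch {q=1, s=1} (p, r) contributes 4 new; branch {q=1, s=1} (p, r) contributes 0 new; branch {p=1, q=1, s=1} (r) contributes 0 new; branch {q=1, s=1} (p, r) contributes 0 new; branch {q=1, s=1} (p, r) contributes 0 new; branch {p=1, q=1, s=1} (r) contributes 0 new; branch {q=1, s=1} (p, r) contributes 0 new; branch {q=1, s=1} (p, r) contributes 0 new; branch {q=1, s=1} (p, r) contributes 0 new; branch {q=1, s=1} (p, r) contributes 0 new; branch {p=1, q=0, s=0} (r) contributes 2 new; branch {p=1, q=0, s=0} (r) contributes 0 new. Total: 6.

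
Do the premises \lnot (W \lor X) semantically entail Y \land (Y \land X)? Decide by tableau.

Initial set: {\lnot (W \lor X); \lnot (Y \land (Y \land X))}.
\lnot (W \lor X): α-rule — add \lnot W, \lnot X.
\lnot (Y \land (Y \land X)): β-rule — branch into \lnot Y  //  \lnot (Y \land X).
  branch 1 (add \lnot Y):
    ○ open, literals {W=0, X=0, Y=0}.
  branch 2 (add \lnot (Y \land X)):
    \lnot (Y \land X): β-rule — branch into \lnot Y  //  \lnot X.
      branch 2.1 (add \lnot Y):
        ○ open, literals {W=0, X=0, Y=0}.
      branch 2.2 (add \lnot X):
        ○ open, literals {W=0, X=0}.
0 branches closed, 3 open.
An open branch gives a countermodel: W=0, X=0, Y=0 (unmentioned atoms arbitrary); the premises hold there but the conclusion fails.

No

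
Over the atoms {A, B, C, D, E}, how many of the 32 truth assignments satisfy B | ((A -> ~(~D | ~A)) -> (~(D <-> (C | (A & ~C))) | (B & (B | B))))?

Initial set: {T (B | ((A -> ~(~D | ~A)) -> (~(D <-> (C | (A & ~C))) | (B & (B | B)))))}.
T (B | ((A -> ~(~D | ~A)) -> (~(D <-> (C | (A & ~C))) | (B & (B | B))))): β-rule — branch into T B  //  T ((A -> ~(~D | ~A)) -> (~(D <-> (C | (A & ~C))) | (B & (B | B)))).
  branch 1 (add T B):
    ○ open, literals {B=true}.
  branch 2 (add T ((A -> ~(~D | ~A)) -> (~(D <-> (C | (A & ~C))) | (B & (B | B))))):
    T ((A -> ~(~D | ~A)) -> (~(D <-> (C | (A & ~C))) | (B & (B | B)))): β-rule — branch into F (A -> ~(~D | ~A))  //  T (~(D <-> (C | (A & ~C))) | (B & (B | B))).
      branch 2.1 (add F (A -> ~(~D | ~A))):
        F (A -> ~(~D | ~A)): α-rule — add T A, F ~(~D | ~A).
        F ~(~D | ~A): β-rule — branch into T ~D  //  T ~A.
          branch 2.1.1 (add T ~D):
            ○ open, literals {A=true, D=false}.
          branch 2.1.2 (add T ~A):
            × closes — contains both A and ~A.
      branch 2.2 (add T (~(D <-> (C | (A & ~C))) | (B & (B | B)))):
        T (~(D <-> (C | (A & ~C))) | (B & (B | B))): β-rule — branch into T ~(D <-> (C | (A & ~C)))  //  T (B & (B | B)).
          branch 2.2.1 (add T ~(D <-> (C | (A & ~C)))):
            T ~(D <-> (C | (A & ~C))): β-rule — branch into T D, F (C | (A & ~C))  //  F D, T (C | (A & ~C)).
              branch 2.2.1.1 (add T D, F (C | (A & ~C))):
                F (C | (A & ~C)): α-rule — add F C, F (A & ~C).
                F (A & ~C): β-rule — branch into F A  //  F ~C.
                  branch 2.2.1.1.1 (add F A):
                    ○ open, literals {A=false, C=false, D=true}.
                  branch 2.2.1.1.2 (add F ~C):
                    × closes — contains both C and ~C.
              branch 2.2.1.2 (add F D, T (C | (A & ~C))):
                T (C | (A & ~C)): β-rule — branch into T C  //  T (A & ~C).
                  branch 2.2.1.2.1 (add T C):
                    ○ open, literals {C=true, D=false}.
                  branch 2.2.1.2.2 (add T (A & ~C)):
                    T (A & ~C): α-rule — add T A, T ~C.
                    ○ open, literals {A=true, C=false, D=false}.
          branch 2.2.2 (add T (B & (B | B))):
            T (B & (B | B)): α-rule — add T B, T (B | B).
            T (B | B): β-rule — branch into T B  //  T B.
              branch 2.2.2.1 (add T B):
                ○ open, literals {B=true}.
              branch 2.2.2.2 (add T B):
                ○ open, literals {B=true}.
2 branches closed, 7 open.
Each open branch fixes some atoms; the unmentioned ones are free. Counting distinct full assignments: branch {B=true} (A, C, D, E) contributes 16 new; branch {A=true, D=false} (B, C, E) contributes 4 new; branch {A=false, C=false, D=true} (B, E) contributes 2 new; branch {C=true, D=false} (A, B, E) contributes 2 new; branch {A=true, C=false, D=false} (B, E) contributes 0 new; branch {B=true} (A, C, D, E) contributes 0 new; branch {B=true} (A, C, D, E) contributes 0 new. Total: 24.

24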